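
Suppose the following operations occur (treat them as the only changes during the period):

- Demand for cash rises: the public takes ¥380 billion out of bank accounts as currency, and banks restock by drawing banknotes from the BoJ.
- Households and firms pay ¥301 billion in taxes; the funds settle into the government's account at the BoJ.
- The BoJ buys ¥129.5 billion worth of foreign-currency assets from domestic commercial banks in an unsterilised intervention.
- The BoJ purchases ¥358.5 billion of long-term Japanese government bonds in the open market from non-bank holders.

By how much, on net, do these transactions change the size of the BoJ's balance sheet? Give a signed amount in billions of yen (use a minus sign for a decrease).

BoJ balance sheet:
  Assets:      Securities +¥358.5B, Foreign assets +¥129.5B
  Liabilities: Bank reserves −¥193B, Currency in circulation +¥380B, Government deposits +¥301B
Change in total BoJ assets = +¥488 billion.

+¥488 billion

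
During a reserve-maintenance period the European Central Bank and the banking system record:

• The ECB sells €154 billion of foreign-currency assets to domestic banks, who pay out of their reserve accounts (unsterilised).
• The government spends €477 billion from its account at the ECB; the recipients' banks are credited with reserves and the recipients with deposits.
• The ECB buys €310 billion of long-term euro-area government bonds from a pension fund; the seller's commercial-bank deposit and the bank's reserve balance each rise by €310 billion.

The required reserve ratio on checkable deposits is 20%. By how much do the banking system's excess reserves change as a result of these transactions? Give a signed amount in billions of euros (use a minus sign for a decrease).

+€475.6 billion

FX sale €154 billion: reserves −€154B, deposits 0.
Government spending €477 billion: reserves +€477B, deposits +€477B.
Asset purchase (from non-banks) €310 billion: reserves +€310B, deposits +€310B.
Totals: Δreserves = +€633B, Δdeposits = +€787B.
Δrequired reserves = 20% × +€787B = +€157.4B.
Δexcess reserves = Δreserves − Δrequired = +€633B − (+€157.4B) = +€475.6 billion.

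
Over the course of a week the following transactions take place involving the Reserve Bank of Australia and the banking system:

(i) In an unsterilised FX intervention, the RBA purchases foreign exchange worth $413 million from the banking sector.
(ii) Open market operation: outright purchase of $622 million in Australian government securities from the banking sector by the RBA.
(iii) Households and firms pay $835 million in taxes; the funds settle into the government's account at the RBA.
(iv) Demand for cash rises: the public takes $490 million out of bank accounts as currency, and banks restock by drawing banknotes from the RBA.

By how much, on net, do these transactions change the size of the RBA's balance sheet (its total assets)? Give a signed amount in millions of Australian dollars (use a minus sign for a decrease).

FX purchase $413 million: an RBA asset is acquired → +$413M.
OMO purchase (from banks) $622 million: an RBA asset is acquired → +$622M.
Government account inflow $835 million: only the composition of liabilities changes → 0.
Currency withdrawal $490 million: only the composition of liabilities changes → 0.
Net: 413 + 622 + 0 + 0 = +$1035 million.

+$1035 million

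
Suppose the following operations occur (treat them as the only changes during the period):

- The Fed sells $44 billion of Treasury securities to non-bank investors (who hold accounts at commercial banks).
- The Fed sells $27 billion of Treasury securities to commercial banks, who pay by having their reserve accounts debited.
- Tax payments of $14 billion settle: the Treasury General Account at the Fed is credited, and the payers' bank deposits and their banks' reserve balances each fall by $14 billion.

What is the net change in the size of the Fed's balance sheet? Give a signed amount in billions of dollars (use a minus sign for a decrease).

-$71 billion

Asset sale (to non-banks) $44 billion: a Fed asset is shed → −$44B.
OMO sale (to banks) $27 billion: a Fed asset is shed → −$27B.
Government account inflow $14 billion: only the composition of liabilities changes → 0.
Net: −44 − 27 + 0 = -$71 billion.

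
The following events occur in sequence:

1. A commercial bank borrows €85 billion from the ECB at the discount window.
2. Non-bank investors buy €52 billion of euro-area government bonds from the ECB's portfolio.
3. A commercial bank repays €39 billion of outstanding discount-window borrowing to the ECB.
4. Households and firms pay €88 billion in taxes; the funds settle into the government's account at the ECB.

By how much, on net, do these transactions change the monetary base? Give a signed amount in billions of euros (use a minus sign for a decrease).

Discount-window loan €85 billion: ECB balance sheet expands → +€85B.
Asset sale (to non-banks) €52 billion: ECB balance sheet contracts → −€52B.
Discount-window repayment €39 billion: ECB balance sheet contracts → −€39B.
Government account inflow €88 billion: reserves shift to a non-base liability → −€88B.
Net: 85 − 52 − 39 − 88 = -€94 billion.

-€94 billion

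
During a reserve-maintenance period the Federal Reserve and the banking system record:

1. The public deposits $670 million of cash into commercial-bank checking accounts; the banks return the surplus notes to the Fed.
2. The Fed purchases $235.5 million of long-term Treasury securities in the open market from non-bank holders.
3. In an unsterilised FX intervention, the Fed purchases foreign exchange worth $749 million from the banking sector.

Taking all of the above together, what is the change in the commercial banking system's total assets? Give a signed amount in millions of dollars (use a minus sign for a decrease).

Currency deposit $670 million: bank balance sheets expand → +$670M.
Asset purchase (from non-banks) $235.5 million: bank balance sheets expand → +$235.5M.
FX purchase $749 million: just an asset swap on bank balance sheets → 0.
Net: 670 + 235.5 + 0 = +$905.5 million.

+$905.5 million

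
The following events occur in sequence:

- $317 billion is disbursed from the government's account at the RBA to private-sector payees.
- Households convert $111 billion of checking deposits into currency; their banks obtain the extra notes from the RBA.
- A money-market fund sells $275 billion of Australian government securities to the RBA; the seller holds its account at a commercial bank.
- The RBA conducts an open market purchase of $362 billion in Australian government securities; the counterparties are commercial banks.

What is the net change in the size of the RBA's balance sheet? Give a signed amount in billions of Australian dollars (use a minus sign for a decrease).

+$637 billion

RBA balance sheet:
  Assets:      Securities +$637B
  Liabilities: Bank reserves +$843B, Currency in circulation +$111B, Government deposits −$317B
Change in total RBA assets = +$637 billion.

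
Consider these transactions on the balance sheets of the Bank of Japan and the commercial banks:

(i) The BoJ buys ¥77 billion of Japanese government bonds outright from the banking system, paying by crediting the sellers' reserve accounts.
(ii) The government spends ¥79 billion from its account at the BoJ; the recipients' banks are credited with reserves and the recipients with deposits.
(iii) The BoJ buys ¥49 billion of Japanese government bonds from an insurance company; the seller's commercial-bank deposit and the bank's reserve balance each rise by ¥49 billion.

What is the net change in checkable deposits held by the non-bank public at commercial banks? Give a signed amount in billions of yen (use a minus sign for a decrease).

BoJ balance sheet:
  Assets:      Securities +¥126B
  Liabilities: Bank reserves +¥205B, Government deposits −¥79B
Commercial banking system:
  Assets:      Reserves at CB +¥205B, Securities −¥77B
  Liabilities: Checkable deposits +¥128B
So the change in checkable deposits held by the non-bank public at commercial banks is +¥128 billion.

+¥128 billion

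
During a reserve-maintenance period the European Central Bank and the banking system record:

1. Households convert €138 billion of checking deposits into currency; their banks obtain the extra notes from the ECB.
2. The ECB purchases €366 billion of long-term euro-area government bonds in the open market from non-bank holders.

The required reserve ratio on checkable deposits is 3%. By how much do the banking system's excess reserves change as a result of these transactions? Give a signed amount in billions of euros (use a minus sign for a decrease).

+€221.16 billion

Currency withdrawal €138 billion: reserves −€138B, deposits −€138B.
Asset purchase (from non-banks) €366 billion: reserves +€366B, deposits +€366B.
Totals: Δreserves = +€228B, Δdeposits = +€228B.
Δrequired reserves = 3% × +€228B = +€6.84B.
Δexcess reserves = Δreserves − Δrequired = +€228B − (+€6.84B) = +€221.16 billion.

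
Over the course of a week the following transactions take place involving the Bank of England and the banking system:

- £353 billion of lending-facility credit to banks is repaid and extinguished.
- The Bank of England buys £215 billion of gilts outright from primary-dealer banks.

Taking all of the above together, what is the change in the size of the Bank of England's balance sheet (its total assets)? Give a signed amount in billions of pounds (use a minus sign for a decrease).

-£138 billion

Discount-window repayment £353 billion: a Bank of England asset is shed → −£353B.
OMO purchase (from banks) £215 billion: a Bank of England asset is acquired → +£215B.
Net: −353 + 215 = -£138 billion.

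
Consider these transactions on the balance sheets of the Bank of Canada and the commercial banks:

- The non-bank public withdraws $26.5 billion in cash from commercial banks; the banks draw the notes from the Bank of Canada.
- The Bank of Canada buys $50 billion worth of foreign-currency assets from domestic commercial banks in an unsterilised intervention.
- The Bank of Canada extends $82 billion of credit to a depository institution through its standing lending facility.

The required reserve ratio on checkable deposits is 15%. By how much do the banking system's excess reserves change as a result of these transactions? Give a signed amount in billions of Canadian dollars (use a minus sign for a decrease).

+$109.475 billion

Currency withdrawal $26.5 billion: reserves −$26.5B, deposits −$26.5B.
FX purchase $50 billion: reserves +$50B, deposits 0.
Discount-window loan $82 billion: reserves +$82B, deposits 0.
Totals: Δreserves = +$105.5B, Δdeposits = −$26.5B.
Δrequired reserves = 15% × −$26.5B = −$3.975B.
Δexcess reserves = Δreserves − Δrequired = +$105.5B − (−$3.975B) = +$109.475 billion.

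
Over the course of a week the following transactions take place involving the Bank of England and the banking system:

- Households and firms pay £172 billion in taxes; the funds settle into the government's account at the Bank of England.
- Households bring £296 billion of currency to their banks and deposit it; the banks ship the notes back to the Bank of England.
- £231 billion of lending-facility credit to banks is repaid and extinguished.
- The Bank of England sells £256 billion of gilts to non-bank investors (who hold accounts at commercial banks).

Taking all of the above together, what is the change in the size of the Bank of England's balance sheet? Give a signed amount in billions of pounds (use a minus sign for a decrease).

-£487 billion

Bank of England balance sheet:
  Assets:      Securities −£256B, Loans to banks −£231B
  Liabilities: Bank reserves −£363B, Currency in circulation −£296B, Government deposits +£172B
Change in total Bank of England assets = -£487 billion.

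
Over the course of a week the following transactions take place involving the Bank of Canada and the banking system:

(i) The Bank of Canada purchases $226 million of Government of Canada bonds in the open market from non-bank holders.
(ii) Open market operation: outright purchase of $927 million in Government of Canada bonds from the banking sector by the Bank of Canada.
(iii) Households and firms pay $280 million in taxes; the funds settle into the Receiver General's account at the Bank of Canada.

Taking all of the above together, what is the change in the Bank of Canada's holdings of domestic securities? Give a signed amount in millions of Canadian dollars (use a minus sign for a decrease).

Bank of Canada balance sheet:
  Assets:      Securities +$1153M
  Liabilities: Bank reserves +$873M, Government deposits +$280M
So the change in the Bank of Canada's holdings of domestic securities is +$1153 million.

+$1153 million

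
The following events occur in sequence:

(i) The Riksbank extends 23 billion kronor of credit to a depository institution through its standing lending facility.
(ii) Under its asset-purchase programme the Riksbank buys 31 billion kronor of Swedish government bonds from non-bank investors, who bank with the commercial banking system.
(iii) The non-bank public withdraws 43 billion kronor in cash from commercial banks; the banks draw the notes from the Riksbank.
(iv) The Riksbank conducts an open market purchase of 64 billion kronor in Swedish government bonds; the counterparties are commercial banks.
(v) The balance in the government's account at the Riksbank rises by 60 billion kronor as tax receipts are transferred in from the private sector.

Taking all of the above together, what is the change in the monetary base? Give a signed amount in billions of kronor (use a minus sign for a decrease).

Discount-window loan 23 billion kronor: Riksbank balance sheet expands → +23B.
Asset purchase (from non-banks) 31 billion kronor: Riksbank balance sheet expands → +31B.
Currency withdrawal 43 billion kronor: just a shift between currency and reserves — both are base money → 0.
OMO purchase (from banks) 64 billion kronor: Riksbank balance sheet expands → +64B.
Government account inflow 60 billion kronor: reserves shift to a non-base liability → −60B.
Net: 23 + 31 + 0 + 64 − 60 = +58 billion.

+58 billion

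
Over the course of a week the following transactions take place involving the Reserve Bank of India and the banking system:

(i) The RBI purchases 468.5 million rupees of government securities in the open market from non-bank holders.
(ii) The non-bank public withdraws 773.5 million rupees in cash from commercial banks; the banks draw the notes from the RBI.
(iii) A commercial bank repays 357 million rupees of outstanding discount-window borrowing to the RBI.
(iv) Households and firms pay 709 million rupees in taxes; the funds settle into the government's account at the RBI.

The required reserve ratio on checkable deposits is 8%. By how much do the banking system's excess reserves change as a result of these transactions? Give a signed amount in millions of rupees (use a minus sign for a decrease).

-1289.88 million

Asset purchase (from non-banks) 468.5 million rupees: reserves +468.5M, deposits +468.5M.
Currency withdrawal 773.5 million rupees: reserves −773.5M, deposits −773.5M.
Discount-window repayment 357 million rupees: reserves −357M, deposits 0.
Government account inflow 709 million rupees: reserves −709M, deposits −709M.
Totals: Δreserves = −1371M, Δdeposits = −1014M.
Δrequired reserves = 8% × −1014M = −81.12M.
Δexcess reserves = Δreserves − Δrequired = −1371M − (−81.12M) = -1289.88 million.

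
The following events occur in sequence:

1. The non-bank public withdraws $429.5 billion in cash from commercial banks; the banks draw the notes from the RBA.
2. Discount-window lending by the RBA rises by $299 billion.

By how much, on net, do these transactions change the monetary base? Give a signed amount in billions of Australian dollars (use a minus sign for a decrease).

+$299 billion

RBA balance sheet:
  Assets:      Loans to banks +$299B
  Liabilities: Bank reserves −$130.5B, Currency in circulation +$429.5B
Commercial banking system:
  Assets:      Reserves at CB −$130.5B
  Liabilities: Checkable deposits −$429.5B, Borrowings from CB +$299B
Monetary base = currency + reserves: +$429.5B + (−$130.5B) = +$299 billion.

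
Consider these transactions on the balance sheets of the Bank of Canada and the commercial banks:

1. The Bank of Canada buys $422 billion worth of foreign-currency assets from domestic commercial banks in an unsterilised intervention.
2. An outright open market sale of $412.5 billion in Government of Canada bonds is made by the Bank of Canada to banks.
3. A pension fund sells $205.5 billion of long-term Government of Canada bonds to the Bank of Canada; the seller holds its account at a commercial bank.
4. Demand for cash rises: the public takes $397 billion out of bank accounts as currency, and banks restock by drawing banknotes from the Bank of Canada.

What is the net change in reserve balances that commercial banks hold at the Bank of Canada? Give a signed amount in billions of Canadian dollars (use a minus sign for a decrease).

FX purchase $422 billion: the Bank of Canada pays by crediting reserve accounts → +$422B.
OMO sale (to banks) $412.5 billion: the buying banks pay out of their reserve balances → −$412.5B.
Asset purchase (from non-banks) $205.5 billion: the Bank of Canada pays by crediting reserve accounts → +$205.5B.
Currency withdrawal $397 billion: banks swap reserves for currency → −$397B.
Net: 422 − 412.5 + 205.5 − 397 = -$182 billion.

-$182 billion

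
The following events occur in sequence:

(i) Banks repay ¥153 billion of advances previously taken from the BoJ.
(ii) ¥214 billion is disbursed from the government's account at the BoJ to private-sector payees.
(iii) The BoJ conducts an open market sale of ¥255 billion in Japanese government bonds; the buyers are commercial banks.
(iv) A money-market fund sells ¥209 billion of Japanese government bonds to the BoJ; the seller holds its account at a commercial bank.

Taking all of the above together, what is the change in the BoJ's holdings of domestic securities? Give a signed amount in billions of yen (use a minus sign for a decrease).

Discount-window repayment ¥153 billion: the BoJ's securities portfolio is untouched → 0.
Government spending ¥214 billion: the BoJ's securities portfolio is untouched → 0.
OMO sale (to banks) ¥255 billion: securities removed from the BoJ's portfolio → −¥255B.
Asset purchase (from non-banks) ¥209 billion: securities added to the BoJ's portfolio → +¥209B.
Net: 0 + 0 − 255 + 209 = -¥46 billion.

-¥46 billion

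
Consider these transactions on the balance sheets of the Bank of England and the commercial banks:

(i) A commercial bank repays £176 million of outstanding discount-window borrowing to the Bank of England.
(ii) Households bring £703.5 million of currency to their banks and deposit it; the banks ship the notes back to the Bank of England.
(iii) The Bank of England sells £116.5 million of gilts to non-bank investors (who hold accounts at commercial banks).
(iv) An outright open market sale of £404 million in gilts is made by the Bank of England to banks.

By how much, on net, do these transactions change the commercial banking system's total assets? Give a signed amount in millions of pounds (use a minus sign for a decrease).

Discount-window repayment £176 million: bank balance sheets shrink → −£176M.
Currency deposit £703.5 million: bank balance sheets expand → +£703.5M.
Asset sale (to non-banks) £116.5 million: bank balance sheets shrink → −£116.5M.
OMO sale (to banks) £404 million: just an asset swap on bank balance sheets → 0.
Net: −176 + 703.5 − 116.5 + 0 = +£411 million.

+£411 million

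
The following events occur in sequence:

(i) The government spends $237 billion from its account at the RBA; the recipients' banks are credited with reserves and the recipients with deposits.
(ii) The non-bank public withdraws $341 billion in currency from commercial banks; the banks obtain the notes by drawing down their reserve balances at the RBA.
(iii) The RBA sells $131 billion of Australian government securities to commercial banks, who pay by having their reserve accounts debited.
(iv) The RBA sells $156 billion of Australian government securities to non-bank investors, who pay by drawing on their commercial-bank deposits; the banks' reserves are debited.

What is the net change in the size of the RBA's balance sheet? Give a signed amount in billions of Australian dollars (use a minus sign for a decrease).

RBA balance sheet:
  Assets:      Securities −$287B
  Liabilities: Bank reserves −$391B, Currency in circulation +$341B, Government deposits −$237B
Commercial banking system:
  Assets:      Reserves at CB −$391B, Securities +$131B
  Liabilities: Checkable deposits −$260B
Change in total RBA assets = -$287 billion.

-$287 billion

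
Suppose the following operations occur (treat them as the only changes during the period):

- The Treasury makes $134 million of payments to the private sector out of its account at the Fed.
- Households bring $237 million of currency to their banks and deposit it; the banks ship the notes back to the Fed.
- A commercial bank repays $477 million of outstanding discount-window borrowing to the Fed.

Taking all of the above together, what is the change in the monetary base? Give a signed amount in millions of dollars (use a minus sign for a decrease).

Government spending $134 million: a non-base liability converts back to reserves → +$134M.
Currency deposit $237 million: just a shift between currency and reserves — both are base money → 0.
Discount-window repayment $477 million: Fed balance sheet contracts → −$477M.
Net: 134 + 0 − 477 = -$343 million.

-$343 million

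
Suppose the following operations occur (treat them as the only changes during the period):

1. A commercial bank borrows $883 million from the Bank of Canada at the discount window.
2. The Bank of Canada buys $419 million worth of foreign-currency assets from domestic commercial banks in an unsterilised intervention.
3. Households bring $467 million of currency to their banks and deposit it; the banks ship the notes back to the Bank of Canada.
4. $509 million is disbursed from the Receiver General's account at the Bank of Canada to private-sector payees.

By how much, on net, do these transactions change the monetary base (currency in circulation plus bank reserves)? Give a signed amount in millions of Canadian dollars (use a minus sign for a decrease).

+$1811 million

Discount-window loan $883 million: Bank of Canada balance sheet expands → +$883M.
FX purchase $419 million: Bank of Canada balance sheet expands → +$419M.
Currency deposit $467 million: just a shift between currency and reserves — both are base money → 0.
Government spending $509 million: a non-base liability converts back to reserves → +$509M.
Net: 883 + 419 + 0 + 509 = +$1811 million.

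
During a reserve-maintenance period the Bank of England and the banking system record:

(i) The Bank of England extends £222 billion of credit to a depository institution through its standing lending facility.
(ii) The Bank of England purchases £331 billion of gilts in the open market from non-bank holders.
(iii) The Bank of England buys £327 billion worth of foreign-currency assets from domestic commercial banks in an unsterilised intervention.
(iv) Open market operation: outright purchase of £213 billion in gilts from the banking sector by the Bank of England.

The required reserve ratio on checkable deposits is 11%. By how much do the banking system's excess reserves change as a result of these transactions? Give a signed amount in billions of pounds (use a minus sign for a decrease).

+£1056.59 billion

Discount-window loan £222 billion: reserves +£222B, deposits 0.
Asset purchase (from non-banks) £331 billion: reserves +£331B, deposits +£331B.
FX purchase £327 billion: reserves +£327B, deposits 0.
OMO purchase (from banks) £213 billion: reserves +£213B, deposits 0.
Totals: Δreserves = +£1093B, Δdeposits = +£331B.
Δrequired reserves = 11% × +£331B = +£36.41B.
Δexcess reserves = Δreserves − Δrequired = +£1093B − (+£36.41B) = +£1056.59 billion.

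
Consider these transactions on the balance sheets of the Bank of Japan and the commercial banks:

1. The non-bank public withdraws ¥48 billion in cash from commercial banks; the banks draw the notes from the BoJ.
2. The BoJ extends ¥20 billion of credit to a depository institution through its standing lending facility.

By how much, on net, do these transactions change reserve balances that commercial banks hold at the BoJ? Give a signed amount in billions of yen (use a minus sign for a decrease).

-¥28 billion

Currency withdrawal ¥48 billion: banks swap reserves for currency → −¥48B.
Discount-window loan ¥20 billion: the loan is credited to the bank's reserve account → +¥20B.
Net: −48 + 20 = -¥28 billion.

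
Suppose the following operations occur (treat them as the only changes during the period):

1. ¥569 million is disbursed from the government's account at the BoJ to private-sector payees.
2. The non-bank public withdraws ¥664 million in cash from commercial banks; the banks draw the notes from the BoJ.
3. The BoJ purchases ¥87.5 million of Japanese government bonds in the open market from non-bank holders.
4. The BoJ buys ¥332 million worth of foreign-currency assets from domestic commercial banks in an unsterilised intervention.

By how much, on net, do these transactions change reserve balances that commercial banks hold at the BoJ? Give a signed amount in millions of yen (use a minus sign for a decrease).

Government spending ¥569 million: government payments flow into bank reserve accounts → +¥569M.
Currency withdrawal ¥664 million: banks swap reserves for currency → −¥664M.
Asset purchase (from non-banks) ¥87.5 million: the BoJ pays by crediting reserve accounts → +¥87.5M.
FX purchase ¥332 million: the BoJ pays by crediting reserve accounts → +¥332M.
Net: 569 − 664 + 87.5 + 332 = +¥324.5 million.

+¥324.5 million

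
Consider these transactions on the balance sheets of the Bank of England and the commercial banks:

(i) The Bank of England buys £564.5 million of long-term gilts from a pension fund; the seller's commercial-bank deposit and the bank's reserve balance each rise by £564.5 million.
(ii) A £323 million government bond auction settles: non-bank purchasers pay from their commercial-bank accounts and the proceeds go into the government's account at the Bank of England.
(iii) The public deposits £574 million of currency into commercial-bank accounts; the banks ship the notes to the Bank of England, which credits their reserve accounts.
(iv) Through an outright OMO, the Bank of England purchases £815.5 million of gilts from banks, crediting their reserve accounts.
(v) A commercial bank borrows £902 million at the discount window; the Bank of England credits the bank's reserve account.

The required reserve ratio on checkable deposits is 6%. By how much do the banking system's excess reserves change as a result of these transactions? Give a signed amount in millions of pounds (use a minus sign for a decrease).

Asset purchase (from non-banks) £564.5 million: reserves +£564.5M, deposits +£564.5M.
Government account inflow £323 million: reserves −£323M, deposits −£323M.
Currency deposit £574 million: reserves +£574M, deposits +£574M.
OMO purchase (from banks) £815.5 million: reserves +£815.5M, deposits 0.
Discount-window loan £902 million: reserves +£902M, deposits 0.
Totals: Δreserves = +£2533M, Δdeposits = +£815.5M.
Δrequired reserves = 6% × +£815.5M = +£48.93M.
Δexcess reserves = Δreserves − Δrequired = +£2533M − (+£48.93M) = +£2484.07 million.

+£2484.07 million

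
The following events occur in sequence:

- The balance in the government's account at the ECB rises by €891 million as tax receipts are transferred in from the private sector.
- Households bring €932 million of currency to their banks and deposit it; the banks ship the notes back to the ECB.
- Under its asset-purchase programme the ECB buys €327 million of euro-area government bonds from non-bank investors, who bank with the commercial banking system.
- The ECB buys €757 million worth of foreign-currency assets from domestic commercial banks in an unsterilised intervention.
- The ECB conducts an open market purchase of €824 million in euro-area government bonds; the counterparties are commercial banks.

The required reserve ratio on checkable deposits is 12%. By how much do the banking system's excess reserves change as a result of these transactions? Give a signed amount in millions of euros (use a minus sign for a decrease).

Government account inflow €891 million: reserves −€891M, deposits −€891M.
Currency deposit €932 million: reserves +€932M, deposits +€932M.
Asset purchase (from non-banks) €327 million: reserves +€327M, deposits +€327M.
FX purchase €757 million: reserves +€757M, deposits 0.
OMO purchase (from banks) €824 million: reserves +€824M, deposits 0.
Totals: Δreserves = +€1949M, Δdeposits = +€368M.
Δrequired reserves = 12% × +€368M = +€44.16M.
Δexcess reserves = Δreserves − Δrequired = +€1949M − (+€44.16M) = +€1904.84 million.

+€1904.84 million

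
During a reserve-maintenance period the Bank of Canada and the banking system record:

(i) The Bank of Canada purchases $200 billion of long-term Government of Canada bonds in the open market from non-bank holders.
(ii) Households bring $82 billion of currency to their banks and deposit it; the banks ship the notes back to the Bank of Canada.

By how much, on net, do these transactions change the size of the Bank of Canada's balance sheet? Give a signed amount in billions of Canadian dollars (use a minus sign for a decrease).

Asset purchase (from non-banks) $200 billion: a Bank of Canada asset is acquired → +$200B.
Currency deposit $82 billion: only the composition of liabilities changes → 0.
Net: 200 + 0 = +$200 billion.

+$200 billion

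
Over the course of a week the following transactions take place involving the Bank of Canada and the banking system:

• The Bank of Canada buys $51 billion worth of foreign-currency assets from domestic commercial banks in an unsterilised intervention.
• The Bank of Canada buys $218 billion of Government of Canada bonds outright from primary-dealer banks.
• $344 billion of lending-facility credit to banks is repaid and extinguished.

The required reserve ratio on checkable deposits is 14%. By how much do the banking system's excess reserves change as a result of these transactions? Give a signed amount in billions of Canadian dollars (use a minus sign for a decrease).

-$75 billion

FX purchase $51 billion: reserves +$51B, deposits 0.
OMO purchase (from banks) $218 billion: reserves +$218B, deposits 0.
Discount-window repayment $344 billion: reserves −$344B, deposits 0.
Totals: Δreserves = −$75B, Δdeposits = 0.
Δrequired reserves = 14% × 0 = 0.
Δexcess reserves = Δreserves − Δrequired = −$75B − (0) = -$75 billion.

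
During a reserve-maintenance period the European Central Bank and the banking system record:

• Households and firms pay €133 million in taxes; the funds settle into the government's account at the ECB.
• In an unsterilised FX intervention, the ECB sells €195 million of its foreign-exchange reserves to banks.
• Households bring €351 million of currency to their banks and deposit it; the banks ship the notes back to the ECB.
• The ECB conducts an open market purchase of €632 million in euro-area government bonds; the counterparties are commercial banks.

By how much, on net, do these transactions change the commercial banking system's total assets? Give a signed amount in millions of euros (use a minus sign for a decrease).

ECB balance sheet:
  Assets:      Securities +€632M, Foreign assets −€195M
  Liabilities: Bank reserves +€655M, Currency in circulation −€351M, Government deposits +€133M
Commercial banking system:
  Assets:      Reserves at CB +€655M, Securities −€632M, Foreign assets +€195M
  Liabilities: Checkable deposits +€218M
Change in total bank assets = +€218 million.

+€218 million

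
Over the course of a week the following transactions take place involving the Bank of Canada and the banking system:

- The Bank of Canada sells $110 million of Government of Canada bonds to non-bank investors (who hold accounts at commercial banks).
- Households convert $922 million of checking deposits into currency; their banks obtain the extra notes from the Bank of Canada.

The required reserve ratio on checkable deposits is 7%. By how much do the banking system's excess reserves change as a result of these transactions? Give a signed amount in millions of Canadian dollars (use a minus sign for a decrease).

Asset sale (to non-banks) $110 million: reserves −$110M, deposits −$110M.
Currency withdrawal $922 million: reserves −$922M, deposits −$922M.
Totals: Δreserves = −$1032M, Δdeposits = −$1032M.
Δrequired reserves = 7% × −$1032M = −$72.24M.
Δexcess reserves = Δreserves − Δrequired = −$1032M − (−$72.24M) = -$959.76 million.

-$959.76 million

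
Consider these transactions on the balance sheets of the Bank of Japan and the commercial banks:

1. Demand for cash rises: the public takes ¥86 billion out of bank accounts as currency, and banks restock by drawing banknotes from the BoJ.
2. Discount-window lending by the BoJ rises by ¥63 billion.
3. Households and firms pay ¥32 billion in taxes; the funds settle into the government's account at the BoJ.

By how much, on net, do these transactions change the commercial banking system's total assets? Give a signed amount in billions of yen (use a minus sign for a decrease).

Currency withdrawal ¥86 billion: bank balance sheets shrink → −¥86B.
Discount-window loan ¥63 billion: bank balance sheets expand → +¥63B.
Government account inflow ¥32 billion: bank balance sheets shrink → −¥32B.
Net: −86 + 63 − 32 = -¥55 billion.

-¥55 billion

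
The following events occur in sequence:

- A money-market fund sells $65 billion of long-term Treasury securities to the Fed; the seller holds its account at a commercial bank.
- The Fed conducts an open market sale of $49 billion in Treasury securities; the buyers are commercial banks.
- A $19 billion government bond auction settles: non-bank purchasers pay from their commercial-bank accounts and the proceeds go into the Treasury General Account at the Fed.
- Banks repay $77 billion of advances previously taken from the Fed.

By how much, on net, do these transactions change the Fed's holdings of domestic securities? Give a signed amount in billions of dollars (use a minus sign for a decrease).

+$16 billion

Asset purchase (from non-banks) $65 billion: securities added to the Fed's portfolio → +$65B.
OMO sale (to banks) $49 billion: securities removed from the Fed's portfolio → −$49B.
Government account inflow $19 billion: the Fed's securities portfolio is untouched → 0.
Discount-window repayment $77 billion: the Fed's securities portfolio is untouched → 0.
Net: 65 − 49 + 0 + 0 = +$16 billion.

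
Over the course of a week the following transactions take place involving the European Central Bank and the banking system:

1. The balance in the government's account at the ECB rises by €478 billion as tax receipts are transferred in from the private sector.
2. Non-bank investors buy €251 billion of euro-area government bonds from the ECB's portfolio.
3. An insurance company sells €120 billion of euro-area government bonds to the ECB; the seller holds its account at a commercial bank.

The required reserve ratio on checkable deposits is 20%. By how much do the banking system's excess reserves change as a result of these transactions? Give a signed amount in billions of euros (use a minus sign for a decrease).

-€487.2 billion

Government account inflow €478 billion: reserves −€478B, deposits −€478B.
Asset sale (to non-banks) €251 billion: reserves −€251B, deposits −€251B.
Asset purchase (from non-banks) €120 billion: reserves +€120B, deposits +€120B.
Totals: Δreserves = −€609B, Δdeposits = −€609B.
Δrequired reserves = 20% × −€609B = −€121.8B.
Δexcess reserves = Δreserves − Δrequired = −€609B − (−€121.8B) = -€487.2 billion.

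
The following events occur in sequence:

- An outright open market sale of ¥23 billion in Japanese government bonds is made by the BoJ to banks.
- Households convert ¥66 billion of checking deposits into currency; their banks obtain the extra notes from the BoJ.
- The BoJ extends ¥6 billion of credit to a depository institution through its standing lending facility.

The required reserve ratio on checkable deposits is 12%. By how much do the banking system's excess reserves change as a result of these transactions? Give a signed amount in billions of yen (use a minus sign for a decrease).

OMO sale (to banks) ¥23 billion: reserves −¥23B, deposits 0.
Currency withdrawal ¥66 billion: reserves −¥66B, deposits −¥66B.
Discount-window loan ¥6 billion: reserves +¥6B, deposits 0.
Totals: Δreserves = −¥83B, Δdeposits = −¥66B.
Δrequired reserves = 12% × −¥66B = −¥7.92B.
Δexcess reserves = Δreserves − Δrequired = −¥83B − (−¥7.92B) = -¥75.08 billion.

-¥75.08 billion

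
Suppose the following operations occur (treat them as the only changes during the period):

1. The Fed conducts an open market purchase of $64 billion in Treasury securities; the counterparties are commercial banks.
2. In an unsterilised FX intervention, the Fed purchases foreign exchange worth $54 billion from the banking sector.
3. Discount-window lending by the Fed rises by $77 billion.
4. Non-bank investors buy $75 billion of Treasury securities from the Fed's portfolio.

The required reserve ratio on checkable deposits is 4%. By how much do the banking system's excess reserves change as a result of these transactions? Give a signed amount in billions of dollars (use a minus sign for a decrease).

OMO purchase (from banks) $64 billion: reserves +$64B, deposits 0.
FX purchase $54 billion: reserves +$54B, deposits 0.
Discount-window loan $77 billion: reserves +$77B, deposits 0.
Asset sale (to non-banks) $75 billion: reserves −$75B, deposits −$75B.
Totals: Δreserves = +$120B, Δdeposits = −$75B.
Δrequired reserves = 4% × −$75B = −$3B.
Δexcess reserves = Δreserves − Δrequired = +$120B − (−$3B) = +$123 billion.

+$123 billion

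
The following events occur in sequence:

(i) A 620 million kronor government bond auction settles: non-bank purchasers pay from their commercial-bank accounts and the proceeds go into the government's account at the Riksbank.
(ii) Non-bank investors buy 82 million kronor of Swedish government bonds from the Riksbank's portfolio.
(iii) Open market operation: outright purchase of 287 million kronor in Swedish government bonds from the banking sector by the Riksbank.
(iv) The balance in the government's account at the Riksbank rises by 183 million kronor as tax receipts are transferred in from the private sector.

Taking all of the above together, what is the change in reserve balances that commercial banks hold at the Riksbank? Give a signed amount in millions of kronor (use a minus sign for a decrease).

-598 million

Government account inflow 620 million kronor: funds move from bank reserves into the government account → −620M.
Asset sale (to non-banks) 82 million kronor: the non-bank buyers' banks settle from reserves → −82M.
OMO purchase (from banks) 287 million kronor: the Riksbank pays by crediting reserve accounts → +287M.
Government account inflow 183 million kronor: funds move from bank reserves into the government account → −183M.
Net: −620 − 82 + 287 − 183 = -598 million.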